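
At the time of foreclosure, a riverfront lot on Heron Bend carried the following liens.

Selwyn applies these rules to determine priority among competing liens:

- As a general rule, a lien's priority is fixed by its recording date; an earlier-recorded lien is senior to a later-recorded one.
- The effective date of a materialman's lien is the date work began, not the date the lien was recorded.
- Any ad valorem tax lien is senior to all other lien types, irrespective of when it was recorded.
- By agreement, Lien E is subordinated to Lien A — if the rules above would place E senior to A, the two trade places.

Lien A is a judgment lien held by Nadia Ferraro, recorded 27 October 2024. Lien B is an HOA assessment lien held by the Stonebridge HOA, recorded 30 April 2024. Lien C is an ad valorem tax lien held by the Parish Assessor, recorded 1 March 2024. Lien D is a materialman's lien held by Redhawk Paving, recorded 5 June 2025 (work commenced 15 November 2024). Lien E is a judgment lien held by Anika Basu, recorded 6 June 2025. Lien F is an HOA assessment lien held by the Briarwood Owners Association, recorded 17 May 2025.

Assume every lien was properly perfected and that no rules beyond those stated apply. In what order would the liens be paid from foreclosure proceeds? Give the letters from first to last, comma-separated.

Adjusting effective dates: D relates back to 15 November 2024 (work commenced).
C, as an ad valorem tax lien, has superpriority and ranks first.
Among the remaining liens, by effective date: B (30 April 2024), A (27 October 2024), D (15 November 2024), F (17 May 2025), E (6 June 2025).
Since E is not senior to A, the subordination leaves the order unchanged.

C, B, A, D, F, E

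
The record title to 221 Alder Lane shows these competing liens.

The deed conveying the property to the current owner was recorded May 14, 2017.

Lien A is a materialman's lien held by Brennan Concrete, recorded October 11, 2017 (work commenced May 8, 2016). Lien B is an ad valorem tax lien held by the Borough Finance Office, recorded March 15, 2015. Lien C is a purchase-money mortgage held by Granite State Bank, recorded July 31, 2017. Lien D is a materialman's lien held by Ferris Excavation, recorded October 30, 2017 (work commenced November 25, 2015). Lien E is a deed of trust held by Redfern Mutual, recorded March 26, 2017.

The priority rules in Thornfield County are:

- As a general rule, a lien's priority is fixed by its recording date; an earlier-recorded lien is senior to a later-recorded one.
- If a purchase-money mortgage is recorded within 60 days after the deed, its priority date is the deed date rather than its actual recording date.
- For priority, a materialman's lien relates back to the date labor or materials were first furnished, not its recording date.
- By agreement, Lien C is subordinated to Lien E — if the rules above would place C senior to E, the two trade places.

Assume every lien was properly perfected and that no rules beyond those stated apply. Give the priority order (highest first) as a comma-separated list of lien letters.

B, D, A, E, C

First, effective dates: A is treated as recorded May 8, 2016, the work-commencement date; C was recorded 78 days after the deed, outside the 60-day window, so it keeps its recording date; D is treated as recorded November 25, 2015, the work-commencement date.
Ordering by effective date: B (March 15, 2015), D (November 25, 2015), A (May 8, 2016), E (March 26, 2017), C (July 31, 2017).
Since C is not senior to E, the subordination leaves the order unchanged.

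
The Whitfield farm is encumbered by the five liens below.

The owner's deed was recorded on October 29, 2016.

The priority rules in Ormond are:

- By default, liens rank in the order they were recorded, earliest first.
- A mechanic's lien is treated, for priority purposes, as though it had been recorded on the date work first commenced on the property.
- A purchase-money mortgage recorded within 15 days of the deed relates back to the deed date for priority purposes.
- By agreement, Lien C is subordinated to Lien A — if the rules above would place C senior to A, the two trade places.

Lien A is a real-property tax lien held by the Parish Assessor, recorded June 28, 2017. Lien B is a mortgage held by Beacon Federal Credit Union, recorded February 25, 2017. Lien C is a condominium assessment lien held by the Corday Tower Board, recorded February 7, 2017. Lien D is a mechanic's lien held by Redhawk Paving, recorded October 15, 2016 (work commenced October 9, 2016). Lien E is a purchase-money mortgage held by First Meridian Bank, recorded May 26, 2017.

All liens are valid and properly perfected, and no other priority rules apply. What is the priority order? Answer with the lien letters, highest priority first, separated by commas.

D, A, B, E, C

Adjusting effective dates: D relates back to October 9, 2016 (work commenced); E was recorded 209 days after the deed — beyond 15 days — so no relation-back applies.
By effective date: D (October 9, 2016), C (February 7, 2017), B (February 25, 2017), E (May 26, 2017), A (June 28, 2017).
C would otherwise be senior to A, so under the subordination agreement C and A exchange positions.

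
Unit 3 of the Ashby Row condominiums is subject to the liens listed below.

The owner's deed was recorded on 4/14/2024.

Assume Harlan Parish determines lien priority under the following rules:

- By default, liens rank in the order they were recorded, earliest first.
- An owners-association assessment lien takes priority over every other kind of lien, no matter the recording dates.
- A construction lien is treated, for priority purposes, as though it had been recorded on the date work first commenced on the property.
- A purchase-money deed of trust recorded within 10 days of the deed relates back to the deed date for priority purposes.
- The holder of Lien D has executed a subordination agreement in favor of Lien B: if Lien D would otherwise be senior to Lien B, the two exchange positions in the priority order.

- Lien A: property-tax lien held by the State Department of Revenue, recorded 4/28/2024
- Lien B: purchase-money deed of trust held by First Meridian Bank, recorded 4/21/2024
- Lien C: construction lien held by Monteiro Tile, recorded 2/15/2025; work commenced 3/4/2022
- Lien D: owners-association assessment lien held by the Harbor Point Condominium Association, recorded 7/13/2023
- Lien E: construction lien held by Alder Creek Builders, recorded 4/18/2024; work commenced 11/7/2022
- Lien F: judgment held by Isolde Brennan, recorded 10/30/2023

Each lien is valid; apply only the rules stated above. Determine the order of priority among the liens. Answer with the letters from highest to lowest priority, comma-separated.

First, effective dates: B relates back to the deed date 4/14/2024; C is treated as recorded 3/4/2022, the work-commencement date; E relates back to 11/7/2022 (work commenced).
D is an owners-association assessment lien, so it outranks all other liens regardless of date.
The other liens, earliest effective date first: C (3/4/2022), E (11/7/2022), F (10/30/2023), B (4/14/2024), A (4/28/2024).
The subordination applies — D was senior to B — so D and B swap.

B, C, E, F, D, A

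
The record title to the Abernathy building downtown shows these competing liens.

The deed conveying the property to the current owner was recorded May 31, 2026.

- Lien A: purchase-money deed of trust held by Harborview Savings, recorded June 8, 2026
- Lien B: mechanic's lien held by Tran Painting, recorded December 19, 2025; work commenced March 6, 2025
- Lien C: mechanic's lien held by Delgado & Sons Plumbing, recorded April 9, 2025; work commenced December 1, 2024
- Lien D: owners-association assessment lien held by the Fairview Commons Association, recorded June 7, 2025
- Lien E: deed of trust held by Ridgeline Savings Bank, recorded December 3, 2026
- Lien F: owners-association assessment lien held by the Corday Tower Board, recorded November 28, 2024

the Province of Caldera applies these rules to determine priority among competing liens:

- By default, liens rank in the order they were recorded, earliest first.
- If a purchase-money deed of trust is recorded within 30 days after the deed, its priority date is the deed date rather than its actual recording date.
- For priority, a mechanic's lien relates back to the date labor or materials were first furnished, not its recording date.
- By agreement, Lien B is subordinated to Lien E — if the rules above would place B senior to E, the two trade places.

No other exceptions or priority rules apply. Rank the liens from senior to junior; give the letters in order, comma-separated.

F, C, E, D, A, B

Effective dates after the stated exceptions: A relates back to the deed date May 31, 2026; B's effective date is March 6, 2025, when work began; C relates back to December 1, 2024 (work commenced).
Sorted by effective date: F (November 28, 2024), C (December 1, 2024), B (March 6, 2025), D (June 7, 2025), A (May 31, 2026), E (December 3, 2026).
B is senior to E before the subordination, so the two trade places.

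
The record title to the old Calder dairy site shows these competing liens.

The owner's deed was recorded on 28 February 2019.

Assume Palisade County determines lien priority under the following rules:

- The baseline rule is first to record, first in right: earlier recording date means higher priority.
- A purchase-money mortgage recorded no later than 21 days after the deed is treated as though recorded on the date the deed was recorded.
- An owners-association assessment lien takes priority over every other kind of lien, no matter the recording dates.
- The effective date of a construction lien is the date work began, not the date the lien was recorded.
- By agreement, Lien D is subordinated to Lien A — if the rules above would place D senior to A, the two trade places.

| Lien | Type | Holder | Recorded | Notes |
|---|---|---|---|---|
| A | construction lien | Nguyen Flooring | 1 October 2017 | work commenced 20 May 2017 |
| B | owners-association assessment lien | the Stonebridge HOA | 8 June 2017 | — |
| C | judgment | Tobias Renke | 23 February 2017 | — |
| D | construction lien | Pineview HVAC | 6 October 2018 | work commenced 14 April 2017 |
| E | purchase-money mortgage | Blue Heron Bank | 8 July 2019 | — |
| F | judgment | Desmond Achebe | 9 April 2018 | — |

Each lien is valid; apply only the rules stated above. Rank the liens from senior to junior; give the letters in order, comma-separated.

Adjusting effective dates: A is treated as recorded 20 May 2017, the work-commencement date; D's effective date is 14 April 2017, when work began; E was recorded 130 days after the deed — beyond 21 days — so no relation-back applies.
B is an owners-association assessment lien and takes priority over every other lien.
Among the remaining liens, by effective date: C (23 February 2017), D (14 April 2017), A (20 May 2017), F (9 April 2018), E (8 July 2019).
D would otherwise be senior to A, so under the subordination agreement D and A exchange positions.

B, C, A, D, F, E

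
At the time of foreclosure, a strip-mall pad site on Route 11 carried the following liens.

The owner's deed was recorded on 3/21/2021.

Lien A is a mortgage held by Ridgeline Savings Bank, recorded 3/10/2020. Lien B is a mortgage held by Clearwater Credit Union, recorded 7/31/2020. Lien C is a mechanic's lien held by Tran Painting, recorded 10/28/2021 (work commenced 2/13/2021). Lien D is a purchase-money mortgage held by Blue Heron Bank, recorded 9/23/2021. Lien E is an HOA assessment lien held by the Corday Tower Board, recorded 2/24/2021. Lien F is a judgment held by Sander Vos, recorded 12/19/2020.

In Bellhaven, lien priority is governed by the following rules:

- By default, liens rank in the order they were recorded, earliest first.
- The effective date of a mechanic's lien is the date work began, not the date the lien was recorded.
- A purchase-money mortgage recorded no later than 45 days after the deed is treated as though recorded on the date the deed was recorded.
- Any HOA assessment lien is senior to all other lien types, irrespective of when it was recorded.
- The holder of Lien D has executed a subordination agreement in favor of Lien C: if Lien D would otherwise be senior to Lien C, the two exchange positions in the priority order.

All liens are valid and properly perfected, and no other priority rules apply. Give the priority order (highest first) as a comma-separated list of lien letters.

E, A, B, F, C, D

Effective dates: C's effective date is 2/13/2021, when work began; D was recorded 186 days after the deed, outside the 45-day window, so it keeps its recording date.
E is an HOA assessment lien and takes priority over every other lien.
Ordering the rest by effective date: A (3/10/2020), B (7/31/2020), F (12/19/2020), C (2/13/2021), D (9/23/2021).
Since D is not senior to C, the subordination leaves the order unchanged.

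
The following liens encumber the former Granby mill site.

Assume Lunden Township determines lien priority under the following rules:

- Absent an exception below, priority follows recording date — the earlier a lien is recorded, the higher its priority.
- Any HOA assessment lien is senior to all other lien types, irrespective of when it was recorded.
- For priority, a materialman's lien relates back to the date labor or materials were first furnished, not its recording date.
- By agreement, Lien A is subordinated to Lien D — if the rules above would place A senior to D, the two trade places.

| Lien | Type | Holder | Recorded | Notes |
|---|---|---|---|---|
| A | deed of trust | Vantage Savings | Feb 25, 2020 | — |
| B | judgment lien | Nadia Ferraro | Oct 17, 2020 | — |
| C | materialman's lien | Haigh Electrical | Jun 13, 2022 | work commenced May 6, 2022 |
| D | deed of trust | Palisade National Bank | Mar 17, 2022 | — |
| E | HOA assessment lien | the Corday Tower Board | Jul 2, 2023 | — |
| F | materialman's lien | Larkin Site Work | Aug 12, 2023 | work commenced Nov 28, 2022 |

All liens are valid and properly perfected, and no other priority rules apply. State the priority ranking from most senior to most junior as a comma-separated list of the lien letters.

Adjusting effective dates: C is treated as recorded May 6, 2022, the work-commencement date; F relates back to Nov 28, 2022 (work commenced).
E is an HOA assessment lien and takes priority over every other lien.
Among the remaining liens, by effective date: A (Feb 25, 2020), B (Oct 17, 2020), D (Mar 17, 2022), C (May 6, 2022), F (Nov 28, 2022).
Because A would otherwise rank above D, the subordination swaps them.

E, D, B, A, C, F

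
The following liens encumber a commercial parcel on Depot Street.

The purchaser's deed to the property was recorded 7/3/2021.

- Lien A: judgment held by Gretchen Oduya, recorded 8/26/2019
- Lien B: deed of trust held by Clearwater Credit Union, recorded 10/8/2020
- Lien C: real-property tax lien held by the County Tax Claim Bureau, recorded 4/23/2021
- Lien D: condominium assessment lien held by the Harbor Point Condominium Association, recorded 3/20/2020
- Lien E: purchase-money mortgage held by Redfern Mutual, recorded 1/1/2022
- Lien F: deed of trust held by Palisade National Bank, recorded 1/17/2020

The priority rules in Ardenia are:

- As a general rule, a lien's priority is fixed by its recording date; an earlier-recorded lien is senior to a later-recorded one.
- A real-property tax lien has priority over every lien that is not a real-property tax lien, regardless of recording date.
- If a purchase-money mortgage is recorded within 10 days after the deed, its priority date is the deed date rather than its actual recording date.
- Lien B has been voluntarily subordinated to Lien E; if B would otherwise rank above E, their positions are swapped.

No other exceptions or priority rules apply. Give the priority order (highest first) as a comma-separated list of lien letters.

C, A, F, D, E, B

First, effective dates: E missed the 10-day window (182 days after the deed), so its recording date stands.
As a real-property tax lien, C is senior to every other lien.
Ordering the rest by effective date: A (8/26/2019), F (1/17/2020), D (3/20/2020), B (10/8/2020), E (1/1/2022).
Because B would otherwise rank above E, the subordination swaps them.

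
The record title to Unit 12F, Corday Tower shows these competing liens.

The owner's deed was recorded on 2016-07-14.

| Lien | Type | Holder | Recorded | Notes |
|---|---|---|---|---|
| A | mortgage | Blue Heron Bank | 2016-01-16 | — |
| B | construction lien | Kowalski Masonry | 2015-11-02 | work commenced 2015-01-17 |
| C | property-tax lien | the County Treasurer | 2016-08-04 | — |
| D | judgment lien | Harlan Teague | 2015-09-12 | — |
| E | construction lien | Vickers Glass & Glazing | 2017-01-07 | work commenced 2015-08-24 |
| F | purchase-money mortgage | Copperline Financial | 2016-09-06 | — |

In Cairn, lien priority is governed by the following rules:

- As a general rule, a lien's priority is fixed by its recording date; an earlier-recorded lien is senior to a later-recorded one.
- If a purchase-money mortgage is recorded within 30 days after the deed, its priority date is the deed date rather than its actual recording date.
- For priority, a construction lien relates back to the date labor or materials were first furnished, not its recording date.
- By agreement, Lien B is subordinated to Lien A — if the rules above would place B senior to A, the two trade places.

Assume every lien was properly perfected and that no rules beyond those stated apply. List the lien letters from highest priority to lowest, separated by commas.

Effective dates after the stated exceptions: B is treated as recorded 2015-01-17, the work-commencement date; E's effective date is 2015-08-24, when work began; F was recorded 54 days after the deed, outside the 30-day window, so it keeps its recording date.
By effective date: B (2015-01-17), E (2015-08-24), D (2015-09-12), A (2016-01-16), C (2016-08-04), F (2016-09-06).
The subordination applies — B was senior to A — so B and A swap.

A, E, D, B, C, F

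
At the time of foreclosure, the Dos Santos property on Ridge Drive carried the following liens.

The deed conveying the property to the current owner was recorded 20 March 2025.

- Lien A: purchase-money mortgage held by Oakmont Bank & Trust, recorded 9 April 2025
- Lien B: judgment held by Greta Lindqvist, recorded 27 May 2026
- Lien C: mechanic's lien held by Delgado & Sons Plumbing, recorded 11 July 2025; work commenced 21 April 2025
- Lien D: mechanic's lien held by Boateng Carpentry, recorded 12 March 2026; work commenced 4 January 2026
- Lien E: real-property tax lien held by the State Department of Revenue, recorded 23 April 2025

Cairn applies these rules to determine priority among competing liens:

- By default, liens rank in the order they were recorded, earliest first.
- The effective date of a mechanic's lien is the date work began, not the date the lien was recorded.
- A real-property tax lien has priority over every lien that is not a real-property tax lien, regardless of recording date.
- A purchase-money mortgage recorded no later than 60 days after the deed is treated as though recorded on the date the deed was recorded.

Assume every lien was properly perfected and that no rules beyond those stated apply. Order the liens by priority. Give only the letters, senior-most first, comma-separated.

Effective dates after the stated exceptions: A was recorded within the 60-day window, so its effective date is the deed date 20 March 2025; C relates back to 21 April 2025 (work commenced); D's effective date is 4 January 2026, when work began.
E is a real-property tax lien and takes priority over every other lien.
The other liens, earliest effective date first: A (20 March 2025), C (21 April 2025), D (4 January 2026), B (27 May 2026).

E, A, C, D, B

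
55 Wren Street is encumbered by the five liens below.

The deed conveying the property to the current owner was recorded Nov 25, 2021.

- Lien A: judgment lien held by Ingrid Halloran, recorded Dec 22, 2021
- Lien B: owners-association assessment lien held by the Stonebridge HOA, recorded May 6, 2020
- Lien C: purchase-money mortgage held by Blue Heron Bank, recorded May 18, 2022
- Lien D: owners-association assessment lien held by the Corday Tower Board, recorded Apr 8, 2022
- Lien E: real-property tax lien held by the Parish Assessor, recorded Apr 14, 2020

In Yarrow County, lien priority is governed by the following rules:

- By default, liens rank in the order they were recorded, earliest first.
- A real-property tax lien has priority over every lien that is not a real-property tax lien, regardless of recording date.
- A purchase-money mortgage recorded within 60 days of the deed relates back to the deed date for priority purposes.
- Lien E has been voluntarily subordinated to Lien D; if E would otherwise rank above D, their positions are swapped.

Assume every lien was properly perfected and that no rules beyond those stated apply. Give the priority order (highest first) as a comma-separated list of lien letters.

D, B, A, E, C

First, effective dates: C missed the 60-day window (174 days after the deed), so its recording date stands.
E is a real-property tax lien, so it outranks all other liens regardless of date.
Remaining liens by effective date: B (May 6, 2020), A (Dec 22, 2021), D (Apr 8, 2022), C (May 18, 2022).
Because E would otherwise rank above D, the subordination swaps them.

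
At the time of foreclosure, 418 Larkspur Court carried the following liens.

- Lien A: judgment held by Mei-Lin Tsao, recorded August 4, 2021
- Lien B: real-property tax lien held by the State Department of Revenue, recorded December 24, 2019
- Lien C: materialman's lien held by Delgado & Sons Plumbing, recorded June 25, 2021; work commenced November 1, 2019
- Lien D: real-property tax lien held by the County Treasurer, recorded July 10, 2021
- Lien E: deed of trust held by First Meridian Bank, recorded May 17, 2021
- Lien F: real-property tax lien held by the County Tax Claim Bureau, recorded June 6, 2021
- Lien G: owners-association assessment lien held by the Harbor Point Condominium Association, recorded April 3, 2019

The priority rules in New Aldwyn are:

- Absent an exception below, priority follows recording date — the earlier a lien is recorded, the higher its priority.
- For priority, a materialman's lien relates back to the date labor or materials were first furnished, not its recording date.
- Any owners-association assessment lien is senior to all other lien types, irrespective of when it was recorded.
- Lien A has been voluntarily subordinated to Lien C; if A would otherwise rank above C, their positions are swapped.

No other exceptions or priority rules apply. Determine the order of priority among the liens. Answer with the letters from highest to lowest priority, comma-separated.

Effective dates after the stated exceptions: C is treated as recorded November 1, 2019, the work-commencement date.
G, as an owners-association assessment lien, has superpriority and ranks first.
Among the remaining liens, by effective date: C (November 1, 2019), B (December 24, 2019), E (May 17, 2021), F (June 6, 2021), D (July 10, 2021), A (August 4, 2021).
A already ranks below C; the subordination has no effect.

G, C, B, E, F, D, A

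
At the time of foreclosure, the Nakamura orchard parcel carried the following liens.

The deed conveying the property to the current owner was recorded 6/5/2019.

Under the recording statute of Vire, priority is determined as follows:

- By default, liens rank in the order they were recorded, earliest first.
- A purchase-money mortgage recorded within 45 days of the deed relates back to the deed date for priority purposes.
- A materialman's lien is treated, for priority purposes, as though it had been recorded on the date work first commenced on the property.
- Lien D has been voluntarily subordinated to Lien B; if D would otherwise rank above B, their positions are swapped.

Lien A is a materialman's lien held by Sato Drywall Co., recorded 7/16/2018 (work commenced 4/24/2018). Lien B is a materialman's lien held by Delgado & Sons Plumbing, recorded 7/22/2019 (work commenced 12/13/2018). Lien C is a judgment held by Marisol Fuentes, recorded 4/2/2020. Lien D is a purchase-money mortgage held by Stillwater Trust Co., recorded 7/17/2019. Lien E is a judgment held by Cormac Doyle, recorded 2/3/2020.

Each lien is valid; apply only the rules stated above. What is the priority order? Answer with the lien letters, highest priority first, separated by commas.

First, effective dates: A's effective date is 4/24/2018, when work began; B is treated as recorded 12/13/2018, the work-commencement date; D was recorded within the 45-day window, so its effective date is the deed date 6/5/2019.
Sorted by effective date: A (4/24/2018), B (12/13/2018), D (6/5/2019), E (2/3/2020), C (4/2/2020).
D is already junior to B, so the subordination agreement changes nothing.

A, B, D, E, C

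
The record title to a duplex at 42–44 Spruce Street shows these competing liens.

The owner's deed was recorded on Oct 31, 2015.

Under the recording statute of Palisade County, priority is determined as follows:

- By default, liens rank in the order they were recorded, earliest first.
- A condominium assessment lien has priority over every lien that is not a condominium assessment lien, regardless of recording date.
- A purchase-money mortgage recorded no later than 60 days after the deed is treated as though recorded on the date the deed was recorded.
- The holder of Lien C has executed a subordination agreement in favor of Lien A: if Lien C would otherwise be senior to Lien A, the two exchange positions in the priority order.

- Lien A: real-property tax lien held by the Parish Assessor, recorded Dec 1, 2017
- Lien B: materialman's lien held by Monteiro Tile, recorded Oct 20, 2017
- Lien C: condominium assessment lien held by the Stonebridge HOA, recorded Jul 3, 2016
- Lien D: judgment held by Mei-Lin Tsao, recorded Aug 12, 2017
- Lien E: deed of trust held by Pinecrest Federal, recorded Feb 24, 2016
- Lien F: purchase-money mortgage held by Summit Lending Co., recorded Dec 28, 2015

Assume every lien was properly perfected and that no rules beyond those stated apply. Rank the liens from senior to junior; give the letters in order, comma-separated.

Effective dates after the stated exceptions: F's effective date is the deed date, Oct 31, 2015.
C is a condominium assessment lien and takes priority over every other lien.
Remaining liens by effective date: F (Oct 31, 2015), E (Feb 24, 2016), D (Aug 12, 2017), B (Oct 20, 2017), A (Dec 1, 2017).
C would otherwise be senior to A, so under the subordination agreement C and A exchange positions.

A, F, E, D, B, C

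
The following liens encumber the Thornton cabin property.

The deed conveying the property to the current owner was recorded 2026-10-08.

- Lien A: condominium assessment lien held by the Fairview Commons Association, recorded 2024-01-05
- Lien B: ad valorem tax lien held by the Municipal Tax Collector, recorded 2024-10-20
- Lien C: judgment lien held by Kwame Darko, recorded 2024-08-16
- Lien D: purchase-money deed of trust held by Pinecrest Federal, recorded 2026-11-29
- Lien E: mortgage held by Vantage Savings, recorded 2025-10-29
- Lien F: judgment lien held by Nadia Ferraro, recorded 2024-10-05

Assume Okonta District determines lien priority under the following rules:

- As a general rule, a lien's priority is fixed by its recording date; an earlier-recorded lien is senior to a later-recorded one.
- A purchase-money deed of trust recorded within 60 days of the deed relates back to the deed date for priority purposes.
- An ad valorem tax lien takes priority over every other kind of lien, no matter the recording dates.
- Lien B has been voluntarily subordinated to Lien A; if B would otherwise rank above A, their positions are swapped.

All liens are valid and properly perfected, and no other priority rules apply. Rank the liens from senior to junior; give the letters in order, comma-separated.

Adjusting effective dates: D was recorded within the 60-day window, so its effective date is the deed date 2026-10-08.
B, as an ad valorem tax lien, has superpriority and ranks first.
Among the remaining liens, by effective date: A (2024-01-05), C (2024-08-16), F (2024-10-05), E (2025-10-29), D (2026-10-08).
B is senior to A before the subordination, so the two trade places.

A, B, C, F, E, D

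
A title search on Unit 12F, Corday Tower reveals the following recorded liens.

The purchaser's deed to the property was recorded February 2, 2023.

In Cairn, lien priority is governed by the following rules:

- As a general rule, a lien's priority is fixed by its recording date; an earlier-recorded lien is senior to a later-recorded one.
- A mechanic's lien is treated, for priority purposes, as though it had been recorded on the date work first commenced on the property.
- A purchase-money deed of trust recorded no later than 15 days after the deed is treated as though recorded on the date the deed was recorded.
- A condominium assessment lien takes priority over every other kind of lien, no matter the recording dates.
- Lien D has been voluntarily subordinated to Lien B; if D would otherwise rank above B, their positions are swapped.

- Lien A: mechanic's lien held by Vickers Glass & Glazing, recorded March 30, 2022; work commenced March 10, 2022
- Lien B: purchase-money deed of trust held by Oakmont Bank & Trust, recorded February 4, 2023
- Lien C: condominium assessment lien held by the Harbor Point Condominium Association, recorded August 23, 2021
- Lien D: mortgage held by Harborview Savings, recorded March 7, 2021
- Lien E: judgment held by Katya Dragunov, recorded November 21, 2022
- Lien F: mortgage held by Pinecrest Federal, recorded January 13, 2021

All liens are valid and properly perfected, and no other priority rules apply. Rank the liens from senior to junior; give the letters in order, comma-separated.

C, F, B, A, E, D

Adjusting effective dates: A relates back to March 10, 2022 (work commenced); B was recorded within the 15-day window, so its effective date is the deed date February 2, 2023.
C, as a condominium assessment lien, has superpriority and ranks first.
Remaining liens by effective date: F (January 13, 2021), D (March 7, 2021), A (March 10, 2022), E (November 21, 2022), B (February 2, 2023).
D would otherwise be senior to B, so under the subordination agreement D and B exchange positions.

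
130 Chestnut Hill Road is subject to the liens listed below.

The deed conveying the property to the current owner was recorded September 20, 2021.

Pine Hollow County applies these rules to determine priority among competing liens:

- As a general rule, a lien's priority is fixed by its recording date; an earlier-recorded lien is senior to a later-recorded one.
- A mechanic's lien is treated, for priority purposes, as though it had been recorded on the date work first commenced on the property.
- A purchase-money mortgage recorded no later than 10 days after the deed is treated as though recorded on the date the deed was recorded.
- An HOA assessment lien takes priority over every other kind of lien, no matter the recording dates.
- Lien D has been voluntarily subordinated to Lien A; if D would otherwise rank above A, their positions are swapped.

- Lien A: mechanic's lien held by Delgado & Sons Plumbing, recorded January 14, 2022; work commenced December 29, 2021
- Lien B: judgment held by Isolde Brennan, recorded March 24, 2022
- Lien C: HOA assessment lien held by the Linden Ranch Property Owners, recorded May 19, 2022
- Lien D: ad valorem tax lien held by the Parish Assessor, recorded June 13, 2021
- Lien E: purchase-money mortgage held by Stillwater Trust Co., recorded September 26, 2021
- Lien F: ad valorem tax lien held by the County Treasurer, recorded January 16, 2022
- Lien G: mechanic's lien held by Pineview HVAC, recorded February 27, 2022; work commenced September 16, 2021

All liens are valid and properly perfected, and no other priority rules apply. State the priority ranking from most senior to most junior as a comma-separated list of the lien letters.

Effective dates: A's effective date is December 29, 2021, when work began; E was recorded within the 10-day window, so its effective date is the deed date September 20, 2021; G's effective date is September 16, 2021, when work began.
C is an HOA assessment lien, so it outranks all other liens regardless of date.
Ordering the rest by effective date: D (June 13, 2021), G (September 16, 2021), E (September 20, 2021), A (December 29, 2021), F (January 16, 2022), B (March 24, 2022).
D is senior to A before the subordination, so the two trade places.

C, A, G, E, D, F, B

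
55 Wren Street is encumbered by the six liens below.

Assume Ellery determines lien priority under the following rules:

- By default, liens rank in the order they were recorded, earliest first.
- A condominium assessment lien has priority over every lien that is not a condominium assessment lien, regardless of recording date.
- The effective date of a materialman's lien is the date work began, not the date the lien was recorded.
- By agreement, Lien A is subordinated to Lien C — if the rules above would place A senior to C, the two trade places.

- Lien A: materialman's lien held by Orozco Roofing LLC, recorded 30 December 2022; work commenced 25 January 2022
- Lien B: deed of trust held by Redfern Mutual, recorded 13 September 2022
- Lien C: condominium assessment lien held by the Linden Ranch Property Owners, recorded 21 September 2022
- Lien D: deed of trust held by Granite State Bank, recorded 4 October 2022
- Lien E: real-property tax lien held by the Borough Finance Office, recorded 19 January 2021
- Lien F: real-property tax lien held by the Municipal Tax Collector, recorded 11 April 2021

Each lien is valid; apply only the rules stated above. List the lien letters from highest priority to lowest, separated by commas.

C, E, F, A, B, D

Adjusting effective dates: A relates back to 25 January 2022 (work commenced).
As a condominium assessment lien, C is senior to every other lien.
Among the remaining liens, by effective date: E (19 January 2021), F (11 April 2021), A (25 January 2022), B (13 September 2022), D (4 October 2022).
A already ranks below C; the subordination has no effect.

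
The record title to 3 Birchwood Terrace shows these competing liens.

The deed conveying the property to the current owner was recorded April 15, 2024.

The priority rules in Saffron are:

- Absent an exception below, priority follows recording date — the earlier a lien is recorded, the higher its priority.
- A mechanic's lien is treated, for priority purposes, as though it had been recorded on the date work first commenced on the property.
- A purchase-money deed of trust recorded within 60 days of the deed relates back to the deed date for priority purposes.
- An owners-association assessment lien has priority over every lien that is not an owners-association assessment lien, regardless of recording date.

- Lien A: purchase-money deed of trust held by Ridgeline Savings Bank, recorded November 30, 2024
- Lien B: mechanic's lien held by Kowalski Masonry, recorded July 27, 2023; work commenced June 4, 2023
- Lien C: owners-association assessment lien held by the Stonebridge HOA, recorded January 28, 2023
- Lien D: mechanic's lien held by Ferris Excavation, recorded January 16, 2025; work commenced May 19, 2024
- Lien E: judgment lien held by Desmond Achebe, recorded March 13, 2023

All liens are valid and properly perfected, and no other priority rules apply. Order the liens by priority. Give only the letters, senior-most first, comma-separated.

Effective dates: A missed the 60-day window (229 days after the deed), so its recording date stands; B's effective date is June 4, 2023, when work began; D relates back to May 19, 2024 (work commenced).
C is an owners-association assessment lien, so it outranks all other liens regardless of date.
The other liens, earliest effective date first: E (March 13, 2023), B (June 4, 2023), D (May 19, 2024), A (November 30, 2024).

C, E, B, D, A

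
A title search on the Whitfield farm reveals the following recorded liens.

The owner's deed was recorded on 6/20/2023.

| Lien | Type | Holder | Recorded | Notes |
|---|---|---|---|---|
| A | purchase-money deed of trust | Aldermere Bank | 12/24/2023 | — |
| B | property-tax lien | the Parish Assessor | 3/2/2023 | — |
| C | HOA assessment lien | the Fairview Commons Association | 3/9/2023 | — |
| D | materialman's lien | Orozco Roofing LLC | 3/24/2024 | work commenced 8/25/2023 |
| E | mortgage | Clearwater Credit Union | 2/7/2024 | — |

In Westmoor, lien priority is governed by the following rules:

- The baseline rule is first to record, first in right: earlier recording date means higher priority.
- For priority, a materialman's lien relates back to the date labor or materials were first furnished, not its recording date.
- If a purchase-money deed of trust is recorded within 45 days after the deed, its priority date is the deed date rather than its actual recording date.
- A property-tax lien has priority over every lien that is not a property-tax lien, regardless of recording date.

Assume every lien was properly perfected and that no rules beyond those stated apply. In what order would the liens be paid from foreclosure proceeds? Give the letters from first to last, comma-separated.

B, C, D, A, E

Adjusting effective dates: A missed the 45-day window (187 days after the deed), so its recording date stands; D relates back to 8/25/2023 (work commenced).
As a property-tax lien, B is senior to every other lien.
Remaining liens by effective date: C (3/9/2023), D (8/25/2023), A (12/24/2023), E (2/7/2024).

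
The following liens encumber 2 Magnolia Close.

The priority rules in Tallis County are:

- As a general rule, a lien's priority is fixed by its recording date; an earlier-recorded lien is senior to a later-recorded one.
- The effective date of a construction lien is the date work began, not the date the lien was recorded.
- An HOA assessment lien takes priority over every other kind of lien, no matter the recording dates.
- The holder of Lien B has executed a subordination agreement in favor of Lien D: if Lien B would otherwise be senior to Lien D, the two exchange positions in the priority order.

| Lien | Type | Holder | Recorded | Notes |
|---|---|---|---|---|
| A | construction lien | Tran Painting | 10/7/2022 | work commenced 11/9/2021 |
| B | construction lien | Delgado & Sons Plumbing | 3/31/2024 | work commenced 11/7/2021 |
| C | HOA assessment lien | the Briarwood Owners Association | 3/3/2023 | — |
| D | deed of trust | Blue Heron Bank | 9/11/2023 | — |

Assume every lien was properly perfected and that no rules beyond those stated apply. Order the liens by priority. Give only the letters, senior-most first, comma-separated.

C, D, A, B

Effective dates: A relates back to 11/9/2021 (work commenced); B relates back to 11/7/2021 (work commenced).
C, as an HOA assessment lien, has superpriority and ranks first.
Ordering the rest by effective date: B (11/7/2021), A (11/9/2021), D (9/11/2023).
Because B would otherwise rank above D, the subordination swaps them.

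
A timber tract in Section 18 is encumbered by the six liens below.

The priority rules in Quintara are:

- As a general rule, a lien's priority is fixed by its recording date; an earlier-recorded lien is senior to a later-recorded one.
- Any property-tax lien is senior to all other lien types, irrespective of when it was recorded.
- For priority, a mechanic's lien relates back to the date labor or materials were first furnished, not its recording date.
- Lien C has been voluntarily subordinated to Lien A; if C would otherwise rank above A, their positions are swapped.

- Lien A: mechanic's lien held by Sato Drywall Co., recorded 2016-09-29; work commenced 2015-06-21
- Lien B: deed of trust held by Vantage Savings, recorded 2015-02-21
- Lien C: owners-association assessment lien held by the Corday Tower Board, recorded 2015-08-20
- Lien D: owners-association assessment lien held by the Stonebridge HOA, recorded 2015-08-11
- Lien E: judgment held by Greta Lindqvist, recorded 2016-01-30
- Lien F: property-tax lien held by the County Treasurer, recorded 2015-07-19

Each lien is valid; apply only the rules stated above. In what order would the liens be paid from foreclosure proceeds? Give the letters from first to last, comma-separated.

Effective dates: A relates back to 2015-06-21 (work commenced).
As a property-tax lien, F is senior to every other lien.
The other liens, earliest effective date first: B (2015-02-21), A (2015-06-21), D (2015-08-11), C (2015-08-20), E (2016-01-30).
C already ranks below A; the subordination has no effect.

F, B, A, D, C, E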